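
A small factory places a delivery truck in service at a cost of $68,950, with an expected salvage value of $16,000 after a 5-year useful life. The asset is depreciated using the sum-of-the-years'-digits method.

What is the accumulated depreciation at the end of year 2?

$31,770

Depreciable base = $68,950 − $16,000 = $52,950.
Sum of the years' digits = 5+4+3+2+1 = 15.
Year 1: $52,950 × 5/15 = $17,650. Book value $51,300.
Year 2: $52,950 × 4/15 = $14,120. Book value $37,180.
Accumulated through year 2 = $68,950 − $37,180 = $31,770.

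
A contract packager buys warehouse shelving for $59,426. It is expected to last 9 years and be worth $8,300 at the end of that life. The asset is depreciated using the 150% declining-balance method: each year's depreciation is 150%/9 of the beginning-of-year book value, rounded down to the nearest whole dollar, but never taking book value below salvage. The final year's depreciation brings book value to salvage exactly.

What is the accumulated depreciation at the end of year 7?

$42,839

Depreciable base = $59,426 − $8,300 = $51,126.
Year 1: ⌊$59,426 × 150%/9⌋ = $9,904. Book value $49,522.
Year 2: ⌊$49,522 × 150%/9⌋ = $8,253. Book value $41,269.
Year 3: ⌊$41,269 × 150%/9⌋ = $6,878. Book value $34,391.
Year 4: ⌊$34,391 × 150%/9⌋ = $5,731. Book value $28,660.
Year 5: ⌊$28,660 × 150%/9⌋ = $4,776. Book value $23,884.
Year 6: ⌊$23,884 × 150%/9⌋ = $3,980. Book value $19,904.
Year 7: ⌊$19,904 × 150%/9⌋ = $3,317. Book value $16,587.
Accumulated through year 7 = $59,426 − $16,587 = $42,839.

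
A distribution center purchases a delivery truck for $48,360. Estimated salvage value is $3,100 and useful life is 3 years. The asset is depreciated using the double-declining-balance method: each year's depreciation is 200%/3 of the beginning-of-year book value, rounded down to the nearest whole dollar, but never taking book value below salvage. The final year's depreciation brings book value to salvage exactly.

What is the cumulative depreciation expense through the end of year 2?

Depreciable base = $48,360 − $3,100 = $45,260.
Year 1: ⌊$48,360 × 200%/3⌋ = $32,240. Book value $16,120.
Year 2: ⌊$16,120 × 200%/3⌋ = $10,746. Book value $5,374.
Accumulated through year 2 = $48,360 − $5,374 = $42,986.

$42,986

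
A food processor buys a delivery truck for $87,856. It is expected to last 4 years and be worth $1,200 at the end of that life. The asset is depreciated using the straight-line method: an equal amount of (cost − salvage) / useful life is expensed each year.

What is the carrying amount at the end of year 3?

$22,864

Depreciable base = $87,856 − $1,200 = $86,656.
Annual expense = $86,656 / 4 = $21,664.
End of year 1: book value $66,192.
End of year 2: book value $44,528.
End of year 3: book value $22,864.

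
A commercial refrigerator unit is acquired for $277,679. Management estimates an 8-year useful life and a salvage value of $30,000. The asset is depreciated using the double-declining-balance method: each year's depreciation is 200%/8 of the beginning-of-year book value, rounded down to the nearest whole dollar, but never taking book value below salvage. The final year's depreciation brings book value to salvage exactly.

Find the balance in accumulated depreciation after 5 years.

Depreciable base = $277,679 − $30,000 = $247,679.
Year 1: ⌊$277,679 × 200%/8⌋ = $69,419. Book value $208,260.
Year 2: ⌊$208,260 × 200%/8⌋ = $52,065. Book value $156,195.
Year 3: ⌊$156,195 × 200%/8⌋ = $39,048. Book value $117,147.
Year 4: ⌊$117,147 × 200%/8⌋ = $29,286. Book value $87,861.
Year 5: ⌊$87,861 × 200%/8⌋ = $21,965. Book value $65,896.
Accumulated through year 5 = $277,679 − $65,896 = $211,783.

$211,783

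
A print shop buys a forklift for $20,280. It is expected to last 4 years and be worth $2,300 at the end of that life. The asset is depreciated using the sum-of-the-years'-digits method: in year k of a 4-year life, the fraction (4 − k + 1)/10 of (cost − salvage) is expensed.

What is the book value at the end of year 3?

Depreciable base = $20,280 − $2,300 = $17,980.
Sum of the years' digits = 4+3+2+1 = 10.
Year 1: $17,980 × 4/10 = $7,192. Book value $13,088.
Year 2: $17,980 × 3/10 = $5,394. Book value $7,694.
Year 3: $17,980 × 2/10 = $3,596. Book value $4,098.

$4,098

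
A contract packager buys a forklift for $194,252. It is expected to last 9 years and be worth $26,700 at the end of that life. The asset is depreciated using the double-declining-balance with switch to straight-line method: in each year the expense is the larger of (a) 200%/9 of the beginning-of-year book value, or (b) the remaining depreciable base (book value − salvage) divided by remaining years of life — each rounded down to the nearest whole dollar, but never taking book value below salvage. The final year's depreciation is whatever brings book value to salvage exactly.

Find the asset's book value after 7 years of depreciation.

Depreciable base = $194,252 − $26,700 = $167,552.
Year 1: DB = ⌊$194,252 × 200%/9⌋ = $43,167; SL = ⌊$167,552/9⌋ = $18,616 → take DB $43,167. Book value $151,085.
Year 2: DB = ⌊$151,085 × 200%/9⌋ = $33,574; SL = ⌊$124,385/8⌋ = $15,548 → take DB $33,574. Book value $117,511.
Year 3: DB = ⌊$117,511 × 200%/9⌋ = $26,113; SL = ⌊$90,811/7⌋ = $12,973 → take DB $26,113. Book value $91,398.
Year 4: DB = ⌊$91,398 × 200%/9⌋ = $20,310; SL = ⌊$64,698/6⌋ = $10,783 → take DB $20,310. Book value $71,088.
Year 5: DB = ⌊$71,088 × 200%/9⌋ = $15,797; SL = ⌊$44,388/5⌋ = $8,877 → take DB $15,797. Book value $55,291.
Year 6: DB = ⌊$55,291 × 200%/9⌋ = $12,286; SL = ⌊$28,591/4⌋ = $7,147 → take DB $12,286. Book value $43,005.
Year 7: DB = ⌊$43,005 × 200%/9⌋ = $9,556; SL = ⌊$16,305/3⌋ = $5,435 → take DB $9,556. Book value $33,449.

$33,449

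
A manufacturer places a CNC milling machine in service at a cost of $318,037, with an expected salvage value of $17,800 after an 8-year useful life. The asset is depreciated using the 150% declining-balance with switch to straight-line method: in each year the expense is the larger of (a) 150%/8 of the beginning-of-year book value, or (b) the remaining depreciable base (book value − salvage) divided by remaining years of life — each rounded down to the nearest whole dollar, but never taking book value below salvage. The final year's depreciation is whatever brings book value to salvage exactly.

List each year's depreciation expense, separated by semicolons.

Depreciable base = $318,037 − $17,800 = $300,237.
Year 1: DB = ⌊$318,037 × 150%/8⌋ = $59,631; SL = ⌊$300,237/8⌋ = $37,529 → take DB $59,631. Book value $258,406.
Year 2: DB = ⌊$258,406 × 150%/8⌋ = $48,451; SL = ⌊$240,606/7⌋ = $34,372 → take DB $48,451. Book value $209,955.
Year 3: DB = ⌊$209,955 × 150%/8⌋ = $39,366; SL = ⌊$192,155/6⌋ = $32,025 → take DB $39,366. Book value $170,589.
Year 4: DB = ⌊$170,589 × 150%/8⌋ = $31,985; SL = ⌊$152,789/5⌋ = $30,557 → take DB $31,985. Book value $138,604.
Year 5: DB = ⌊$138,604 × 150%/8⌋ = $25,988; SL = ⌊$120,804/4⌋ = $30,201 → take SL $30,201. Book value $108,403.
Year 6: DB = ⌊$108,403 × 150%/8⌋ = $20,325; SL = ⌊$90,603/3⌋ = $30,201 → take SL $30,201. Book value $78,202.
Year 7: DB = ⌊$78,202 × 150%/8⌋ = $14,662; SL = ⌊$60,402/2⌋ = $30,201 → take SL $30,201. Book value $48,001.
Year 8 (final): $48,001 − $17,800 = $30,201. Book value $17,800.

$59,631; $48,451; $39,366; $31,985; $30,201; $30,201; $30,201; $30,201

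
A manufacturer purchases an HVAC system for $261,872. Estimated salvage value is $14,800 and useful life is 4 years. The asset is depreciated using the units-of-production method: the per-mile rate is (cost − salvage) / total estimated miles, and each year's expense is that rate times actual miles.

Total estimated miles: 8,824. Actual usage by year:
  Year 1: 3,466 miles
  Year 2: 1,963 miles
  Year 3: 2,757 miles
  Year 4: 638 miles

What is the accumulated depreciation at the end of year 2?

Depreciable base = $261,872 − $14,800 = $247,072.
Rate = $247,072 / 8,824 miles = $28 per mile.
Year 1: 3,466 × $28 = $97,048. Book value $164,824.
Year 2: 1,963 × $28 = $54,964. Book value $109,860.
Accumulated through year 2 = $261,872 − $109,860 = $152,012.

$152,012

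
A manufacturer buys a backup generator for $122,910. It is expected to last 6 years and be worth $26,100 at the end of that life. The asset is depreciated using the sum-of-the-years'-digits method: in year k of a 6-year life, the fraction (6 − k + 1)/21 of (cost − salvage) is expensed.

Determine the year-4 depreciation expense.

Depreciable base = $122,910 − $26,100 = $96,810.
Sum of the years' digits = 6+5+4+3+2+1 = 21.
Year 1: $96,810 × 6/21 = $27,660. Book value $95,250.
Year 2: $96,810 × 5/21 = $23,050. Book value $72,200.
Year 3: $96,810 × 4/21 = $18,440. Book value $53,760.
Year 4: $96,810 × 3/21 = $13,830. Book value $39,930.

$13,830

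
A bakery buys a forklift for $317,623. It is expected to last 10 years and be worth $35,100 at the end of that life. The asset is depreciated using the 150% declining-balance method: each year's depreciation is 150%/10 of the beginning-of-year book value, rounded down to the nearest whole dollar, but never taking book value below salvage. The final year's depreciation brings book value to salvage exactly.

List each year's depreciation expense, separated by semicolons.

$47,643; $40,497; $34,422; $29,259; $24,870; $21,139; $17,968; $15,273; $12,982; $38,470

Depreciable base = $317,623 − $35,100 = $282,523.
Year 1: ⌊$317,623 × 150%/10⌋ = $47,643. Book value $269,980.
Year 2: ⌊$269,980 × 150%/10⌋ = $40,497. Book value $229,483.
Year 3: ⌊$229,483 × 150%/10⌋ = $34,422. Book value $195,061.
Year 4: ⌊$195,061 × 150%/10⌋ = $29,259. Book value $165,802.
Year 5: ⌊$165,802 × 150%/10⌋ = $24,870. Book value $140,932.
Year 6: ⌊$140,932 × 150%/10⌋ = $21,139. Book value $119,793.
Year 7: ⌊$119,793 × 150%/10⌋ = $17,968. Book value $101,825.
Year 8: ⌊$101,825 × 150%/10⌋ = $15,273. Book value $86,552.
Year 9: ⌊$86,552 × 150%/10⌋ = $12,982. Book value $73,570.
Year 10 (final): $73,570 − $35,100 = $38,470. Book value $35,100.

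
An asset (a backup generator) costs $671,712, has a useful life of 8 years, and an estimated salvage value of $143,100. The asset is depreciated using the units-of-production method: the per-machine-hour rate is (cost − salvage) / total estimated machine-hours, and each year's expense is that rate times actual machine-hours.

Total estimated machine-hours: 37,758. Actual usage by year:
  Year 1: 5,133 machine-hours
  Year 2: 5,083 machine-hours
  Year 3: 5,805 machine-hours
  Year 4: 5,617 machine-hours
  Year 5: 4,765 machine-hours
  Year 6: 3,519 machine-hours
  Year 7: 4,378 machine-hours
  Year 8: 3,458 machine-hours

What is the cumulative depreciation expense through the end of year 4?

Depreciable base = $671,712 − $143,100 = $528,612.
Rate = $528,612 / 37,758 machine-hours = $14 per machine-hour.
Year 1: 5,133 × $14 = $71,862. Book value $599,850.
Year 2: 5,083 × $14 = $71,162. Book value $528,688.
Year 3: 5,805 × $14 = $81,270. Book value $447,418.
Year 4: 5,617 × $14 = $78,638. Book value $368,780.
Accumulated through year 4 = $671,712 − $368,780 = $302,932.

$302,932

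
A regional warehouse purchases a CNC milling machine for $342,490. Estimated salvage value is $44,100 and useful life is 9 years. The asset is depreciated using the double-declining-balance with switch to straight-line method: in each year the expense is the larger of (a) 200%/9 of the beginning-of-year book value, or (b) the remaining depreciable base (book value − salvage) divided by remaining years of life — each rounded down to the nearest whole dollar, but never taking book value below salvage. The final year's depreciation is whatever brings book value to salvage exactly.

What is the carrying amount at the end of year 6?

$75,821

Depreciable base = $342,490 − $44,100 = $298,390.
Year 1: DB = ⌊$342,490 × 200%/9⌋ = $76,108; SL = ⌊$298,390/9⌋ = $33,154 → take DB $76,108. Book value $266,382.
Year 2: DB = ⌊$266,382 × 200%/9⌋ = $59,196; SL = ⌊$222,282/8⌋ = $27,785 → take DB $59,196. Book value $207,186.
Year 3: DB = ⌊$207,186 × 200%/9⌋ = $46,041; SL = ⌊$163,086/7⌋ = $23,298 → take DB $46,041. Book value $161,145.
Year 4: DB = ⌊$161,145 × 200%/9⌋ = $35,810; SL = ⌊$117,045/6⌋ = $19,507 → take DB $35,810. Book value $125,335.
Year 5: DB = ⌊$125,335 × 200%/9⌋ = $27,852; SL = ⌊$81,235/5⌋ = $16,247 → take DB $27,852. Book value $97,483.
Year 6: DB = ⌊$97,483 × 200%/9⌋ = $21,662; SL = ⌊$53,383/4⌋ = $13,345 → take DB $21,662. Book value $75,821.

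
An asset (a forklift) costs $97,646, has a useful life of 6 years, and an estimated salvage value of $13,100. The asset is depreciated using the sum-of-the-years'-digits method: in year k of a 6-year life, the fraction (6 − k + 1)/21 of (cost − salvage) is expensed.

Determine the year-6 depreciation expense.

Depreciable base = $97,646 − $13,100 = $84,546.
Sum of the years' digits = 6+5+4+3+2+1 = 21.
Year 1: $84,546 × 6/21 = $24,156. Book value $73,490.
Year 2: $84,546 × 5/21 = $20,130. Book value $53,360.
Year 3: $84,546 × 4/21 = $16,104. Book value $37,256.
Year 4: $84,546 × 3/21 = $12,078. Book value $25,178.
Year 5: $84,546 × 2/21 = $8,052. Book value $17,126.
Year 6: $84,546 × 1/21 = $4,026. Book value $13,100.

$4,026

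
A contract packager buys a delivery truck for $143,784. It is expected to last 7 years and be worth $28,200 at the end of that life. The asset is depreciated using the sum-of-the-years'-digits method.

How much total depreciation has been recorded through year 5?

$103,200

Depreciable base = $143,784 − $28,200 = $115,584.
Sum of the years' digits = 7+6+5+4+3+2+1 = 28.
Year 1: $115,584 × 7/28 = $28,896. Book value $114,888.
Year 2: $115,584 × 6/28 = $24,768. Book value $90,120.
Year 3: $115,584 × 5/28 = $20,640. Book value $69,480.
Year 4: $115,584 × 4/28 = $16,512. Book value $52,968.
Year 5: $115,584 × 3/28 = $12,384. Book value $40,584.
Accumulated through year 5 = $143,784 − $40,584 = $103,200.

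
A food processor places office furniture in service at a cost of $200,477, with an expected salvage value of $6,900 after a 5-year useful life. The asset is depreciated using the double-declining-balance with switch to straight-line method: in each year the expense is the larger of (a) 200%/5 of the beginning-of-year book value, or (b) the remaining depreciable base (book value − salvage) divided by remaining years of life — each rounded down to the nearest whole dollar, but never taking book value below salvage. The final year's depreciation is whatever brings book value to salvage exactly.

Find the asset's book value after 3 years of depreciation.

$43,304

Depreciable base = $200,477 − $6,900 = $193,577.
Year 1: DB = ⌊$200,477 × 200%/5⌋ = $80,190; SL = ⌊$193,577/5⌋ = $38,715 → take DB $80,190. Book value $120,287.
Year 2: DB = ⌊$120,287 × 200%/5⌋ = $48,114; SL = ⌊$113,387/4⌋ = $28,346 → take DB $48,114. Book value $72,173.
Year 3: DB = ⌊$72,173 × 200%/5⌋ = $28,869; SL = ⌊$65,273/3⌋ = $21,757 → take DB $28,869. Book value $43,304.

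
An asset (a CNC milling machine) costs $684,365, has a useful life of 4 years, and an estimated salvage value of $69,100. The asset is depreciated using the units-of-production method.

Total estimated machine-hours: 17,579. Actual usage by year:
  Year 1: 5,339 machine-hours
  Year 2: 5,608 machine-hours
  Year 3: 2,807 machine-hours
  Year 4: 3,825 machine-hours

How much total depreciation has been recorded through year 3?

Depreciable base = $684,365 − $69,100 = $615,265.
Rate = $615,265 / 17,579 machine-hours = $35 per machine-hour.
Year 1: 5,339 × $35 = $186,865. Book value $497,500.
Year 2: 5,608 × $35 = $196,280. Book value $301,220.
Year 3: 2,807 × $35 = $98,245. Book value $202,975.
Accumulated through year 3 = $684,365 − $202,975 = $481,390.

$481,390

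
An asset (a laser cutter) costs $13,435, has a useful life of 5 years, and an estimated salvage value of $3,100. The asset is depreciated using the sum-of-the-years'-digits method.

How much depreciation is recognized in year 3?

Depreciable base = $13,435 − $3,100 = $10,335.
Sum of the years' digits = 5+4+3+2+1 = 15.
Year 1: $10,335 × 5/15 = $3,445. Book value $9,990.
Year 2: $10,335 × 4/15 = $2,756. Book value $7,234.
Year 3: $10,335 × 3/15 = $2,067. Book value $5,167.

$2,067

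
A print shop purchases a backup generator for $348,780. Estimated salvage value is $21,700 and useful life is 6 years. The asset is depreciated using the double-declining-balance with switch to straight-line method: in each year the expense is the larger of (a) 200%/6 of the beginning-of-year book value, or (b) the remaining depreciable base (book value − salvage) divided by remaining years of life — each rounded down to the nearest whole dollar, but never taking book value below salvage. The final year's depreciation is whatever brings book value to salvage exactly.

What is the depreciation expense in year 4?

$34,447

Depreciable base = $348,780 − $21,700 = $327,080.
Year 1: DB = ⌊$348,780 × 200%/6⌋ = $116,260; SL = ⌊$327,080/6⌋ = $54,513 → take DB $116,260. Book value $232,520.
Year 2: DB = ⌊$232,520 × 200%/6⌋ = $77,506; SL = ⌊$210,820/5⌋ = $42,164 → take DB $77,506. Book value $155,014.
Year 3: DB = ⌊$155,014 × 200%/6⌋ = $51,671; SL = ⌊$133,314/4⌋ = $33,328 → take DB $51,671. Book value $103,343.
Year 4: DB = ⌊$103,343 × 200%/6⌋ = $34,447; SL = ⌊$81,643/3⌋ = $27,214 → take DB $34,447. Book value $68,896.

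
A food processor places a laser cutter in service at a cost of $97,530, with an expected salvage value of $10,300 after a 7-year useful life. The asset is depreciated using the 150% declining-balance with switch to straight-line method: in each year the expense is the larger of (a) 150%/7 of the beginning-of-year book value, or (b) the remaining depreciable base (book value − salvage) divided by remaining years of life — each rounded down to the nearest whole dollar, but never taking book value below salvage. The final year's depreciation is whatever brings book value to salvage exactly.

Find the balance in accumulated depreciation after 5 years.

$69,315

Depreciable base = $97,530 − $10,300 = $87,230.
Year 1: DB = ⌊$97,530 × 150%/7⌋ = $20,899; SL = ⌊$87,230/7⌋ = $12,461 → take DB $20,899. Book value $76,631.
Year 2: DB = ⌊$76,631 × 150%/7⌋ = $16,420; SL = ⌊$66,331/6⌋ = $11,055 → take DB $16,420. Book value $60,211.
Year 3: DB = ⌊$60,211 × 150%/7⌋ = $12,902; SL = ⌊$49,911/5⌋ = $9,982 → take DB $12,902. Book value $47,309.
Year 4: DB = ⌊$47,309 × 150%/7⌋ = $10,137; SL = ⌊$37,009/4⌋ = $9,252 → take DB $10,137. Book value $37,172.
Year 5: DB = ⌊$37,172 × 150%/7⌋ = $7,965; SL = ⌊$26,872/3⌋ = $8,957 → take SL $8,957. Book value $28,215.
Accumulated through year 5 = $97,530 − $28,215 = $69,315.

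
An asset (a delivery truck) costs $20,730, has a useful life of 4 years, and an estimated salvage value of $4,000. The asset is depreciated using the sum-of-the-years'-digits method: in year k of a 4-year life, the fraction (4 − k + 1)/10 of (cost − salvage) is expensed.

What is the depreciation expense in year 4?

Depreciable base = $20,730 − $4,000 = $16,730.
Sum of the years' digits = 4+3+2+1 = 10.
Year 1: $16,730 × 4/10 = $6,692. Book value $14,038.
Year 2: $16,730 × 3/10 = $5,019. Book value $9,019.
Year 3: $16,730 × 2/10 = $3,346. Book value $5,673.
Year 4: $16,730 × 1/10 = $1,673. Book value $4,000.

$1,673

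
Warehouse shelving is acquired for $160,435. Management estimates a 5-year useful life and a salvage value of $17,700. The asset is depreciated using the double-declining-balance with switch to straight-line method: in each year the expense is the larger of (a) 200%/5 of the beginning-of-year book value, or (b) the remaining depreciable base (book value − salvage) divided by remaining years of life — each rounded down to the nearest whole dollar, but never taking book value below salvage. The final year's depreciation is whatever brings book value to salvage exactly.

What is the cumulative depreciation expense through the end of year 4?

$139,642

Depreciable base = $160,435 − $17,700 = $142,735.
Year 1: DB = ⌊$160,435 × 200%/5⌋ = $64,174; SL = ⌊$142,735/5⌋ = $28,547 → take DB $64,174. Book value $96,261.
Year 2: DB = ⌊$96,261 × 200%/5⌋ = $38,504; SL = ⌊$78,561/4⌋ = $19,640 → take DB $38,504. Book value $57,757.
Year 3: DB = ⌊$57,757 × 200%/5⌋ = $23,102; SL = ⌊$40,057/3⌋ = $13,352 → take DB $23,102. Book value $34,655.
Year 4: DB = ⌊$34,655 × 200%/5⌋ = $13,862; SL = ⌊$16,955/2⌋ = $8,477 → take DB $13,862. Book value $20,793.
Accumulated through year 4 = $160,435 − $20,793 = $139,642.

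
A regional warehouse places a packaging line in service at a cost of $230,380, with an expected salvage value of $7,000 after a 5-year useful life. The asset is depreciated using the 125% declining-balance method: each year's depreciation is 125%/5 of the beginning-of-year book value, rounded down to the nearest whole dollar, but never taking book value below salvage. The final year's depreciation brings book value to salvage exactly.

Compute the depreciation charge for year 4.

$24,298

Depreciable base = $230,380 − $7,000 = $223,380.
Year 1: ⌊$230,380 × 125%/5⌋ = $57,595. Book value $172,785.
Year 2: ⌊$172,785 × 125%/5⌋ = $43,196. Book value $129,589.
Year 3: ⌊$129,589 × 125%/5⌋ = $32,397. Book value $97,192.
Year 4: ⌊$97,192 × 125%/5⌋ = $24,298. Book value $72,894.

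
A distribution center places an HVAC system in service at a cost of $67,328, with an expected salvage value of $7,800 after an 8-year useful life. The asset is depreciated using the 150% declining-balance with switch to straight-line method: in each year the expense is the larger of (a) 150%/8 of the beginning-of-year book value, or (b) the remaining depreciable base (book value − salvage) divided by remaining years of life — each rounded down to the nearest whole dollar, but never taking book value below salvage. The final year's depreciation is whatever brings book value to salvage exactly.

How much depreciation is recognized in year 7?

$5,347

Depreciable base = $67,328 − $7,800 = $59,528.
Year 1: DB = ⌊$67,328 × 150%/8⌋ = $12,624; SL = ⌊$59,528/8⌋ = $7,441 → take DB $12,624. Book value $54,704.
Year 2: DB = ⌊$54,704 × 150%/8⌋ = $10,257; SL = ⌊$46,904/7⌋ = $6,700 → take DB $10,257. Book value $44,447.
Year 3: DB = ⌊$44,447 × 150%/8⌋ = $8,333; SL = ⌊$36,647/6⌋ = $6,107 → take DB $8,333. Book value $36,114.
Year 4: DB = ⌊$36,114 × 150%/8⌋ = $6,771; SL = ⌊$28,314/5⌋ = $5,662 → take DB $6,771. Book value $29,343.
Year 5: DB = ⌊$29,343 × 150%/8⌋ = $5,501; SL = ⌊$21,543/4⌋ = $5,385 → take DB $5,501. Book value $23,842.
Year 6: DB = ⌊$23,842 × 150%/8⌋ = $4,470; SL = ⌊$16,042/3⌋ = $5,347 → take SL $5,347. Book value $18,495.
Year 7: DB = ⌊$18,495 × 150%/8⌋ = $3,467; SL = ⌊$10,695/2⌋ = $5,347 → take SL $5,347. Book value $13,148.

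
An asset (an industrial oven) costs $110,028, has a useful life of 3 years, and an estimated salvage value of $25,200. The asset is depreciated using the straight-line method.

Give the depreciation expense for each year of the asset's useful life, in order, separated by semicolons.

Depreciable base = $110,028 − $25,200 = $84,828.
Annual expense = $84,828 / 3 = $28,276.
End of year 1: book value $81,752.
End of year 2: book value $53,476.
End of year 3: book value $25,200.

$28,276; $28,276; $28,276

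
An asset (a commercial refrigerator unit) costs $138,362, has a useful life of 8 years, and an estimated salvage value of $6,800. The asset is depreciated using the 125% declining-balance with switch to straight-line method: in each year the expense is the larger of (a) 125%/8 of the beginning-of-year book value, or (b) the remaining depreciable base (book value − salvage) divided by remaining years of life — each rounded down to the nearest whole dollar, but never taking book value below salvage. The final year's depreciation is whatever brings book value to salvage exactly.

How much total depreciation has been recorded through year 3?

$55,250

Depreciable base = $138,362 − $6,800 = $131,562.
Year 1: DB = ⌊$138,362 × 125%/8⌋ = $21,619; SL = ⌊$131,562/8⌋ = $16,445 → take DB $21,619. Book value $116,743.
Year 2: DB = ⌊$116,743 × 125%/8⌋ = $18,241; SL = ⌊$109,943/7⌋ = $15,706 → take DB $18,241. Book value $98,502.
Year 3: DB = ⌊$98,502 × 125%/8⌋ = $15,390; SL = ⌊$91,702/6⌋ = $15,283 → take DB $15,390. Book value $83,112.
Accumulated through year 3 = $138,362 − $83,112 = $55,250.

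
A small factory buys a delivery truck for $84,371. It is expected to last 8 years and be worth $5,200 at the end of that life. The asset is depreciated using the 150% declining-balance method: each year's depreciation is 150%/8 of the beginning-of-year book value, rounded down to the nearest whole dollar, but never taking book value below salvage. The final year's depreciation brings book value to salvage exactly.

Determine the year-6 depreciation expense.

Depreciable base = $84,371 − $5,200 = $79,171.
Year 1: ⌊$84,371 × 150%/8⌋ = $15,819. Book value $68,552.
Year 2: ⌊$68,552 × 150%/8⌋ = $12,853. Book value $55,699.
Year 3: ⌊$55,699 × 150%/8⌋ = $10,443. Book value $45,256.
Year 4: ⌊$45,256 × 150%/8⌋ = $8,485. Book value $36,771.
Year 5: ⌊$36,771 × 150%/8⌋ = $6,894. Book value $29,877.
Year 6: ⌊$29,877 × 150%/8⌋ = $5,601. Book value $24,276.

$5,601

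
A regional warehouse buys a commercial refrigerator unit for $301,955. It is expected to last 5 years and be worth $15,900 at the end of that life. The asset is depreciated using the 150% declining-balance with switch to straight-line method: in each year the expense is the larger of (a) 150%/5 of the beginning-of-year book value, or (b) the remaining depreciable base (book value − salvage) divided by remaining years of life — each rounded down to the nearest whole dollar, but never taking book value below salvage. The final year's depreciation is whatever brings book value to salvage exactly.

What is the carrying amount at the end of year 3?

$103,572

Depreciable base = $301,955 − $15,900 = $286,055.
Year 1: DB = ⌊$301,955 × 150%/5⌋ = $90,586; SL = ⌊$286,055/5⌋ = $57,211 → take DB $90,586. Book value $211,369.
Year 2: DB = ⌊$211,369 × 150%/5⌋ = $63,410; SL = ⌊$195,469/4⌋ = $48,867 → take DB $63,410. Book value $147,959.
Year 3: DB = ⌊$147,959 × 150%/5⌋ = $44,387; SL = ⌊$132,059/3⌋ = $44,019 → take DB $44,387. Book value $103,572.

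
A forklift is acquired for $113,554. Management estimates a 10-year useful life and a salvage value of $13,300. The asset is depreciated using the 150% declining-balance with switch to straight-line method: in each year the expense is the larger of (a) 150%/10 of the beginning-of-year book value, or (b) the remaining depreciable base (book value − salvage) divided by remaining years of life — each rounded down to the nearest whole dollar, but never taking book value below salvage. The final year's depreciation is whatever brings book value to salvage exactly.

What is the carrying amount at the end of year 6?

$42,829

Depreciable base = $113,554 − $13,300 = $100,254.
Year 1: DB = ⌊$113,554 × 150%/10⌋ = $17,033; SL = ⌊$100,254/10⌋ = $10,025 → take DB $17,033. Book value $96,521.
Year 2: DB = ⌊$96,521 × 150%/10⌋ = $14,478; SL = ⌊$83,221/9⌋ = $9,246 → take DB $14,478. Book value $82,043.
Year 3: DB = ⌊$82,043 × 150%/10⌋ = $12,306; SL = ⌊$68,743/8⌋ = $8,592 → take DB $12,306. Book value $69,737.
Year 4: DB = ⌊$69,737 × 150%/10⌋ = $10,460; SL = ⌊$56,437/7⌋ = $8,062 → take DB $10,460. Book value $59,277.
Year 5: DB = ⌊$59,277 × 150%/10⌋ = $8,891; SL = ⌊$45,977/6⌋ = $7,662 → take DB $8,891. Book value $50,386.
Year 6: DB = ⌊$50,386 × 150%/10⌋ = $7,557; SL = ⌊$37,086/5⌋ = $7,417 → take DB $7,557. Book value $42,829.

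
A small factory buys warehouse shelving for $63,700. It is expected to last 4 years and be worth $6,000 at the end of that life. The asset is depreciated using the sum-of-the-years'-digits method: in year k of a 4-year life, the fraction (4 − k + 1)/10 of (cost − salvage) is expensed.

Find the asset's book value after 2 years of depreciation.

$23,310

Depreciable base = $63,700 − $6,000 = $57,700.
Sum of the years' digits = 4+3+2+1 = 10.
Year 1: $57,700 × 4/10 = $23,080. Book value $40,620.
Year 2: $57,700 × 3/10 = $17,310. Book value $23,310.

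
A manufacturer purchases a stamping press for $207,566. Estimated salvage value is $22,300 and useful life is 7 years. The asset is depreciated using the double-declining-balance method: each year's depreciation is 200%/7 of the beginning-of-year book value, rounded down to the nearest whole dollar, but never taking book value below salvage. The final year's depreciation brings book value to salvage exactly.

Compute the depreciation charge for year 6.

Depreciable base = $207,566 − $22,300 = $185,266.
Year 1: ⌊$207,566 × 200%/7⌋ = $59,304. Book value $148,262.
Year 2: ⌊$148,262 × 200%/7⌋ = $42,360. Book value $105,902.
Year 3: ⌊$105,902 × 200%/7⌋ = $30,257. Book value $75,645.
Year 4: ⌊$75,645 × 200%/7⌋ = $21,612. Book value $54,033.
Year 5: ⌊$54,033 × 200%/7⌋ = $15,438. Book value $38,595.
Year 6: ⌊$38,595 × 200%/7⌋ = $11,027. Book value $27,568.

$11,027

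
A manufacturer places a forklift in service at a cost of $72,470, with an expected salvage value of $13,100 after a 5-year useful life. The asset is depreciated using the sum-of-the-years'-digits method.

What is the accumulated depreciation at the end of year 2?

$35,622

Depreciable base = $72,470 − $13,100 = $59,370.
Sum of the years' digits = 5+4+3+2+1 = 15.
Year 1: $59,370 × 5/15 = $19,790. Book value $52,680.
Year 2: $59,370 × 4/15 = $15,832. Book value $36,848.
Accumulated through year 2 = $72,470 − $36,848 = $35,622.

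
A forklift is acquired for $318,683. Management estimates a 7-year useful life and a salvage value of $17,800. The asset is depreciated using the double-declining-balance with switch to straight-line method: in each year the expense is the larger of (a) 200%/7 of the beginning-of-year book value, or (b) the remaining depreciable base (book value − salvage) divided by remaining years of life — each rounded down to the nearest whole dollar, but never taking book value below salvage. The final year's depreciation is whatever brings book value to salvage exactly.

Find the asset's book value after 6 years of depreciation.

$38,528

Depreciable base = $318,683 − $17,800 = $300,883.
Year 1: DB = ⌊$318,683 × 200%/7⌋ = $91,052; SL = ⌊$300,883/7⌋ = $42,983 → take DB $91,052. Book value $227,631.
Year 2: DB = ⌊$227,631 × 200%/7⌋ = $65,037; SL = ⌊$209,831/6⌋ = $34,971 → take DB $65,037. Book value $162,594.
Year 3: DB = ⌊$162,594 × 200%/7⌋ = $46,455; SL = ⌊$144,794/5⌋ = $28,958 → take DB $46,455. Book value $116,139.
Year 4: DB = ⌊$116,139 × 200%/7⌋ = $33,182; SL = ⌊$98,339/4⌋ = $24,584 → take DB $33,182. Book value $82,957.
Year 5: DB = ⌊$82,957 × 200%/7⌋ = $23,702; SL = ⌊$65,157/3⌋ = $21,719 → take DB $23,702. Book value $59,255.
Year 6: DB = ⌊$59,255 × 200%/7⌋ = $16,930; SL = ⌊$41,455/2⌋ = $20,727 → take SL $20,727. Book value $38,528.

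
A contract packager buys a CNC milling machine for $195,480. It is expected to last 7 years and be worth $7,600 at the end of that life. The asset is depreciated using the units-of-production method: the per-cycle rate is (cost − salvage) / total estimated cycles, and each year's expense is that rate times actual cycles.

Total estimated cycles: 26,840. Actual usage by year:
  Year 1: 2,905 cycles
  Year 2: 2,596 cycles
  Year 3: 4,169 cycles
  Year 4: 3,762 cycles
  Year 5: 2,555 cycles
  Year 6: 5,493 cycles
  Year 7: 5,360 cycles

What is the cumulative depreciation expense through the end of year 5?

$111,909

Depreciable base = $195,480 − $7,600 = $187,880.
Rate = $187,880 / 26,840 cycles = $7 per cycle.
Year 1: 2,905 × $7 = $20,335. Book value $175,145.
Year 2: 2,596 × $7 = $18,172. Book value $156,973.
Year 3: 4,169 × $7 = $29,183. Book value $127,790.
Year 4: 3,762 × $7 = $26,334. Book value $101,456.
Year 5: 2,555 × $7 = $17,885. Book value $83,571.
Accumulated through year 5 = $195,480 − $83,571 = $111,909.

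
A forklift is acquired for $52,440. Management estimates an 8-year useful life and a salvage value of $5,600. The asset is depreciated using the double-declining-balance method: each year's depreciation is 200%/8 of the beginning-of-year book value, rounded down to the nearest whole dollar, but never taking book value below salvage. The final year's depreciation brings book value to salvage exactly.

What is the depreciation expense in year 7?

$2,333

Depreciable base = $52,440 − $5,600 = $46,840.
Year 1: ⌊$52,440 × 200%/8⌋ = $13,110. Book value $39,330.
Year 2: ⌊$39,330 × 200%/8⌋ = $9,832. Book value $29,498.
Year 3: ⌊$29,498 × 200%/8⌋ = $7,374. Book value $22,124.
Year 4: ⌊$22,124 × 200%/8⌋ = $5,531. Book value $16,593.
Year 5: ⌊$16,593 × 200%/8⌋ = $4,148. Book value $12,445.
Year 6: ⌊$12,445 × 200%/8⌋ = $3,111. Book value $9,334.
Year 7: ⌊$9,334 × 200%/8⌋ = $2,333. Book value $7,001.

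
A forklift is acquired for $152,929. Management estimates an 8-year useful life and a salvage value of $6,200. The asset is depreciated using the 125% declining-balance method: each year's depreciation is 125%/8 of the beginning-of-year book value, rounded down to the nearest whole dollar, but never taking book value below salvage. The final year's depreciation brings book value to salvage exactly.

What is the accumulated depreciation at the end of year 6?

$97,748

Depreciable base = $152,929 − $6,200 = $146,729.
Year 1: ⌊$152,929 × 125%/8⌋ = $23,895. Book value $129,034.
Year 2: ⌊$129,034 × 125%/8⌋ = $20,161. Book value $108,873.
Year 3: ⌊$108,873 × 125%/8⌋ = $17,011. Book value $91,862.
Year 4: ⌊$91,862 × 125%/8⌋ = $14,353. Book value $77,509.
Year 5: ⌊$77,509 × 125%/8⌋ = $12,110. Book value $65,399.
Year 6: ⌊$65,399 × 125%/8⌋ = $10,218. Book value $55,181.
Accumulated through year 6 = $152,929 − $55,181 = $97,748.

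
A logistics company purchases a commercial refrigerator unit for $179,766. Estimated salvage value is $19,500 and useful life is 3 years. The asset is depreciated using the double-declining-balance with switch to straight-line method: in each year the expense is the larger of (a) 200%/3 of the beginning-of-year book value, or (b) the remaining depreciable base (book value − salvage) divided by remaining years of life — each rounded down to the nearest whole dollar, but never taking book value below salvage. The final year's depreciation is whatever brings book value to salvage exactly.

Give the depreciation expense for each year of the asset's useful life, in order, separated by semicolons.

Depreciable base = $179,766 − $19,500 = $160,266.
Year 1: DB = ⌊$179,766 × 200%/3⌋ = $119,844; SL = ⌊$160,266/3⌋ = $53,422 → take DB $119,844. Book value $59,922.
Year 2: DB = ⌊$59,922 × 200%/3⌋ = $39,948; SL = ⌊$40,422/2⌋ = $20,211 → take DB $39,948. Book value $19,974.
Year 3 (final): $19,974 − $19,500 = $474. Book value $19,500.

$119,844; $39,948; $474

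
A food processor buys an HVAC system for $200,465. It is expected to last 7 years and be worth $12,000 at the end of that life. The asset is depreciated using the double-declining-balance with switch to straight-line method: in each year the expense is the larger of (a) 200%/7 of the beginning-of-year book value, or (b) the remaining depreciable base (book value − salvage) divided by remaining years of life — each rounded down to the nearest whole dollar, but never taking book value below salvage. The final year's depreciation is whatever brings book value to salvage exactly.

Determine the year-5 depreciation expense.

Depreciable base = $200,465 − $12,000 = $188,465.
Year 1: DB = ⌊$200,465 × 200%/7⌋ = $57,275; SL = ⌊$188,465/7⌋ = $26,923 → take DB $57,275. Book value $143,190.
Year 2: DB = ⌊$143,190 × 200%/7⌋ = $40,911; SL = ⌊$131,190/6⌋ = $21,865 → take DB $40,911. Book value $102,279.
Year 3: DB = ⌊$102,279 × 200%/7⌋ = $29,222; SL = ⌊$90,279/5⌋ = $18,055 → take DB $29,222. Book value $73,057.
Year 4: DB = ⌊$73,057 × 200%/7⌋ = $20,873; SL = ⌊$61,057/4⌋ = $15,264 → take DB $20,873. Book value $52,184.
Year 5: DB = ⌊$52,184 × 200%/7⌋ = $14,909; SL = ⌊$40,184/3⌋ = $13,394 → take DB $14,909. Book value $37,275.

$14,909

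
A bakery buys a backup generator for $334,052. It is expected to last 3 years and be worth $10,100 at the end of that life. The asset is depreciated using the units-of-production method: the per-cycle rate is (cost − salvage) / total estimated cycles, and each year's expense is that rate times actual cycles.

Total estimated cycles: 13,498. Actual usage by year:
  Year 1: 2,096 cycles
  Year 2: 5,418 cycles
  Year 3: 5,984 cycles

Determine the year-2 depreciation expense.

Depreciable base = $334,052 − $10,100 = $323,952.
Rate = $323,952 / 13,498 cycles = $24 per cycle.
Year 1: 2,096 × $24 = $50,304. Book value $283,748.
Year 2: 5,418 × $24 = $130,032. Book value $153,716.

$130,032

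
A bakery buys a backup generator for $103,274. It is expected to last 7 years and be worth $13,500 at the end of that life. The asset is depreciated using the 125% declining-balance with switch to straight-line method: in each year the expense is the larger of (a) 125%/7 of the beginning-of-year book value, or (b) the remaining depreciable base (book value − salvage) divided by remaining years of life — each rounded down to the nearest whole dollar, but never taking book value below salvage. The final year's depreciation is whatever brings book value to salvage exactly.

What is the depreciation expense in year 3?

Depreciable base = $103,274 − $13,500 = $89,774.
Year 1: DB = ⌊$103,274 × 125%/7⌋ = $18,441; SL = ⌊$89,774/7⌋ = $12,824 → take DB $18,441. Book value $84,833.
Year 2: DB = ⌊$84,833 × 125%/7⌋ = $15,148; SL = ⌊$71,333/6⌋ = $11,888 → take DB $15,148. Book value $69,685.
Year 3: DB = ⌊$69,685 × 125%/7⌋ = $12,443; SL = ⌊$56,185/5⌋ = $11,237 → take DB $12,443. Book value $57,242.

$12,443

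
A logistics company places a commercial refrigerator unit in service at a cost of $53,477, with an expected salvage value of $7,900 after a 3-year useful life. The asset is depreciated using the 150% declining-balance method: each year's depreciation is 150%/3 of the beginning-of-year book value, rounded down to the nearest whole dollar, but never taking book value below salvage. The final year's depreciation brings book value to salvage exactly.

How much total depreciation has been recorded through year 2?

$40,107

Depreciable base = $53,477 − $7,900 = $45,577.
Year 1: ⌊$53,477 × 150%/3⌋ = $26,738. Book value $26,739.
Year 2: ⌊$26,739 × 150%/3⌋ = $13,369. Book value $13,370.
Accumulated through year 2 = $53,477 − $13,370 = $40,107.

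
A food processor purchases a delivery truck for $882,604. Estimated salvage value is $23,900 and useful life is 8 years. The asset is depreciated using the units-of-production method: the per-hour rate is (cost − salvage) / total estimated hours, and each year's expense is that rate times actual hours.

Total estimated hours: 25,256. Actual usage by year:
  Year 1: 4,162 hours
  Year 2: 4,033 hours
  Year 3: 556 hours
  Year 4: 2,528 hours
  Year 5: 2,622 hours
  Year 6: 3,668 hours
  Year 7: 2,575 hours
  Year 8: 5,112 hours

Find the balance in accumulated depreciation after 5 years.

$472,634

Depreciable base = $882,604 − $23,900 = $858,704.
Rate = $858,704 / 25,256 hours = $34 per hour.
Year 1: 4,162 × $34 = $141,508. Book value $741,096.
Year 2: 4,033 × $34 = $137,122. Book value $603,974.
Year 3: 556 × $34 = $18,904. Book value $585,070.
Year 4: 2,528 × $34 = $85,952. Book value $499,118.
Year 5: 2,622 × $34 = $89,148. Book value $409,970.
Accumulated through year 5 = $882,604 − $409,970 = $472,634.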